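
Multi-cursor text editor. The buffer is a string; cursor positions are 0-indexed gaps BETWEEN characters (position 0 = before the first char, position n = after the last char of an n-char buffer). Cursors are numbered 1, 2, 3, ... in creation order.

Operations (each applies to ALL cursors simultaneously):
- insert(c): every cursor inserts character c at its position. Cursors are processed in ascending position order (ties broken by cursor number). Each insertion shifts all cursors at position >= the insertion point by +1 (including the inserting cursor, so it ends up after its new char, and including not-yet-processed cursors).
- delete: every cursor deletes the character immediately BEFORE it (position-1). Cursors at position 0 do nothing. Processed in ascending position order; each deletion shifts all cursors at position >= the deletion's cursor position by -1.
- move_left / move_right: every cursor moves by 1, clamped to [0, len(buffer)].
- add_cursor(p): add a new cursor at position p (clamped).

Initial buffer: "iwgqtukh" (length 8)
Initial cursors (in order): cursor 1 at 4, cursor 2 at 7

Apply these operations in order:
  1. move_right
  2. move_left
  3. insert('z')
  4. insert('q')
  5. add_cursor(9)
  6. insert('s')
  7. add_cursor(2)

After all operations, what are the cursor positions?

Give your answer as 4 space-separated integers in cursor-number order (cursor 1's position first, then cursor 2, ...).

After op 1 (move_right): buffer="iwgqtukh" (len 8), cursors c1@5 c2@8, authorship ........
After op 2 (move_left): buffer="iwgqtukh" (len 8), cursors c1@4 c2@7, authorship ........
After op 3 (insert('z')): buffer="iwgqztukzh" (len 10), cursors c1@5 c2@9, authorship ....1...2.
After op 4 (insert('q')): buffer="iwgqzqtukzqh" (len 12), cursors c1@6 c2@11, authorship ....11...22.
After op 5 (add_cursor(9)): buffer="iwgqzqtukzqh" (len 12), cursors c1@6 c3@9 c2@11, authorship ....11...22.
After op 6 (insert('s')): buffer="iwgqzqstukszqsh" (len 15), cursors c1@7 c3@11 c2@14, authorship ....111...3222.
After op 7 (add_cursor(2)): buffer="iwgqzqstukszqsh" (len 15), cursors c4@2 c1@7 c3@11 c2@14, authorship ....111...3222.

Answer: 7 14 11 2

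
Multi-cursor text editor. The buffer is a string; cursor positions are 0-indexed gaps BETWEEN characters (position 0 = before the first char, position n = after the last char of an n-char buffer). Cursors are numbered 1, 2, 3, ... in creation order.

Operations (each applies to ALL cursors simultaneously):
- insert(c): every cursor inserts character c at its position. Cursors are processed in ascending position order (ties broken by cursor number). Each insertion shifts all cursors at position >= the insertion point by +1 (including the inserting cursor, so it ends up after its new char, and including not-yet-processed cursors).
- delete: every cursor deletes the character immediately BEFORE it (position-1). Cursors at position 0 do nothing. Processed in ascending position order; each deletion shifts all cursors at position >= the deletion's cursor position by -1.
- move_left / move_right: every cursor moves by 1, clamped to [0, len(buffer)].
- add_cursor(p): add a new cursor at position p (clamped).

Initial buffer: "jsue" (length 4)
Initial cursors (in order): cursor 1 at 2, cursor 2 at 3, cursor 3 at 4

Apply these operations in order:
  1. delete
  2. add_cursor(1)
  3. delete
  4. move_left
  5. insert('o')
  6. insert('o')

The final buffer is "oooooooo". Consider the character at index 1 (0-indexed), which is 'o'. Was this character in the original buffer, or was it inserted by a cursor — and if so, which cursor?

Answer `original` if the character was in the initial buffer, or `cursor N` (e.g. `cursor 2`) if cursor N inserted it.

Answer: cursor 2

Derivation:
After op 1 (delete): buffer="j" (len 1), cursors c1@1 c2@1 c3@1, authorship .
After op 2 (add_cursor(1)): buffer="j" (len 1), cursors c1@1 c2@1 c3@1 c4@1, authorship .
After op 3 (delete): buffer="" (len 0), cursors c1@0 c2@0 c3@0 c4@0, authorship 
After op 4 (move_left): buffer="" (len 0), cursors c1@0 c2@0 c3@0 c4@0, authorship 
After op 5 (insert('o')): buffer="oooo" (len 4), cursors c1@4 c2@4 c3@4 c4@4, authorship 1234
After op 6 (insert('o')): buffer="oooooooo" (len 8), cursors c1@8 c2@8 c3@8 c4@8, authorship 12341234
Authorship (.=original, N=cursor N): 1 2 3 4 1 2 3 4
Index 1: author = 2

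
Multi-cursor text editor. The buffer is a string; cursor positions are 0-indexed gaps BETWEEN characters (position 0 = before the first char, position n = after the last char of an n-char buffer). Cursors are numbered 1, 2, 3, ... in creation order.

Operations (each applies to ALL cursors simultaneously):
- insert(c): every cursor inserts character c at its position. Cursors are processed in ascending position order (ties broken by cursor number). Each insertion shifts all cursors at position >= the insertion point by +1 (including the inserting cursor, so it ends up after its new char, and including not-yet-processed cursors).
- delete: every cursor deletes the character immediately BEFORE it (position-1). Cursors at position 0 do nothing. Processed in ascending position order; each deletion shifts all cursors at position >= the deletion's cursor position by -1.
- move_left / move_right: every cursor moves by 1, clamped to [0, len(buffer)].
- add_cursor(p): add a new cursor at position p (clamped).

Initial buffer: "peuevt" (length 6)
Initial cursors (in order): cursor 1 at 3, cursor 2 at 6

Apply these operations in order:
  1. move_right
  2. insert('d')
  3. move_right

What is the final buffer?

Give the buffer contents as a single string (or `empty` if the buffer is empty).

Answer: peuedvtd

Derivation:
After op 1 (move_right): buffer="peuevt" (len 6), cursors c1@4 c2@6, authorship ......
After op 2 (insert('d')): buffer="peuedvtd" (len 8), cursors c1@5 c2@8, authorship ....1..2
After op 3 (move_right): buffer="peuedvtd" (len 8), cursors c1@6 c2@8, authorship ....1..2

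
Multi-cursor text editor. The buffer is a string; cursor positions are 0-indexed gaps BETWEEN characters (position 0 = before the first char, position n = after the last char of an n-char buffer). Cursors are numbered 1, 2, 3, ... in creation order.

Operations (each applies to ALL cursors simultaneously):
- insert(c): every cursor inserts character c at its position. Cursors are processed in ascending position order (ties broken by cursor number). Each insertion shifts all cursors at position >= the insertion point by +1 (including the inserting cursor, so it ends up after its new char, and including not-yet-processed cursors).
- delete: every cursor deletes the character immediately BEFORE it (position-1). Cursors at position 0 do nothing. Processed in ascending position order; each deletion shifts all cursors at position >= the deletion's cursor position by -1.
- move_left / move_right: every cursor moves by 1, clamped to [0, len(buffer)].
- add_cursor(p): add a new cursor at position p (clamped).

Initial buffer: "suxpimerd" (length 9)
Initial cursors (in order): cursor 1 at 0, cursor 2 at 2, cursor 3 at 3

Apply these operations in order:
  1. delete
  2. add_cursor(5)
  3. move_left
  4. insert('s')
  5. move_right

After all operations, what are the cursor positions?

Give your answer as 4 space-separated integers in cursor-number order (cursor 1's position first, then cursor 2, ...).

After op 1 (delete): buffer="spimerd" (len 7), cursors c1@0 c2@1 c3@1, authorship .......
After op 2 (add_cursor(5)): buffer="spimerd" (len 7), cursors c1@0 c2@1 c3@1 c4@5, authorship .......
After op 3 (move_left): buffer="spimerd" (len 7), cursors c1@0 c2@0 c3@0 c4@4, authorship .......
After op 4 (insert('s')): buffer="sssspimserd" (len 11), cursors c1@3 c2@3 c3@3 c4@8, authorship 123....4...
After op 5 (move_right): buffer="sssspimserd" (len 11), cursors c1@4 c2@4 c3@4 c4@9, authorship 123....4...

Answer: 4 4 4 9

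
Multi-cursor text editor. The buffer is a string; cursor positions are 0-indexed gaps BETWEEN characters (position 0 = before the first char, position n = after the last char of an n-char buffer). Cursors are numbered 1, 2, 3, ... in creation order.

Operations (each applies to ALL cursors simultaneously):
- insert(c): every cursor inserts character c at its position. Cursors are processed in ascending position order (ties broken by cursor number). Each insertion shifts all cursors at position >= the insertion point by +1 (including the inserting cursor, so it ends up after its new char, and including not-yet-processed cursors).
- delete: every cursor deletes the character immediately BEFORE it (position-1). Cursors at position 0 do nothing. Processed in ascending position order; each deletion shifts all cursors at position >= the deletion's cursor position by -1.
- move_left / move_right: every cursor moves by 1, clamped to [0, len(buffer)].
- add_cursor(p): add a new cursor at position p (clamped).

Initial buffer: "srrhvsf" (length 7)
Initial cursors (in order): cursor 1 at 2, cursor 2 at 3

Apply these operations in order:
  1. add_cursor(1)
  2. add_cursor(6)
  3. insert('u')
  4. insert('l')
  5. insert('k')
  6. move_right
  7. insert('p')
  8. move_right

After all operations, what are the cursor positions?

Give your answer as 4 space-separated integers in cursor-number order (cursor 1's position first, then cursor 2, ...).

After op 1 (add_cursor(1)): buffer="srrhvsf" (len 7), cursors c3@1 c1@2 c2@3, authorship .......
After op 2 (add_cursor(6)): buffer="srrhvsf" (len 7), cursors c3@1 c1@2 c2@3 c4@6, authorship .......
After op 3 (insert('u')): buffer="sururuhvsuf" (len 11), cursors c3@2 c1@4 c2@6 c4@10, authorship .3.1.2...4.
After op 4 (insert('l')): buffer="sulrulrulhvsulf" (len 15), cursors c3@3 c1@6 c2@9 c4@14, authorship .33.11.22...44.
After op 5 (insert('k')): buffer="sulkrulkrulkhvsulkf" (len 19), cursors c3@4 c1@8 c2@12 c4@18, authorship .333.111.222...444.
After op 6 (move_right): buffer="sulkrulkrulkhvsulkf" (len 19), cursors c3@5 c1@9 c2@13 c4@19, authorship .333.111.222...444.
After op 7 (insert('p')): buffer="sulkrpulkrpulkhpvsulkfp" (len 23), cursors c3@6 c1@11 c2@16 c4@23, authorship .333.3111.1222.2..444.4
After op 8 (move_right): buffer="sulkrpulkrpulkhpvsulkfp" (len 23), cursors c3@7 c1@12 c2@17 c4@23, authorship .333.3111.1222.2..444.4

Answer: 12 17 7 23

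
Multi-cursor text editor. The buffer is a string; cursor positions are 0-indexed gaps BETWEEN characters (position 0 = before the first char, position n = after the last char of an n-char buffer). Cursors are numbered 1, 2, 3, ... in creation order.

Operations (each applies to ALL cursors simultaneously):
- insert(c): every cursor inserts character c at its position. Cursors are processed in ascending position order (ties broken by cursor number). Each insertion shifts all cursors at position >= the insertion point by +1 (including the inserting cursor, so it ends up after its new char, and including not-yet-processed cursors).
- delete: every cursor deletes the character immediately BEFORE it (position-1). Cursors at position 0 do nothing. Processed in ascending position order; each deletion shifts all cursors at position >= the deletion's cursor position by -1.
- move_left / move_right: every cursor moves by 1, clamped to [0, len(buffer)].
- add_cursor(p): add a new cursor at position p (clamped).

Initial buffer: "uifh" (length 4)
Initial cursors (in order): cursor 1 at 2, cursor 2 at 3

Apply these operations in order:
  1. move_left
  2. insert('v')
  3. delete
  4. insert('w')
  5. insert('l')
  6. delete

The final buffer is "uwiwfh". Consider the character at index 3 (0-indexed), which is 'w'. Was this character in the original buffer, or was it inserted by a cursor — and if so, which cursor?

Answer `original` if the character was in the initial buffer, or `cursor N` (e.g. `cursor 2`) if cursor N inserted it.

After op 1 (move_left): buffer="uifh" (len 4), cursors c1@1 c2@2, authorship ....
After op 2 (insert('v')): buffer="uvivfh" (len 6), cursors c1@2 c2@4, authorship .1.2..
After op 3 (delete): buffer="uifh" (len 4), cursors c1@1 c2@2, authorship ....
After op 4 (insert('w')): buffer="uwiwfh" (len 6), cursors c1@2 c2@4, authorship .1.2..
After op 5 (insert('l')): buffer="uwliwlfh" (len 8), cursors c1@3 c2@6, authorship .11.22..
After op 6 (delete): buffer="uwiwfh" (len 6), cursors c1@2 c2@4, authorship .1.2..
Authorship (.=original, N=cursor N): . 1 . 2 . .
Index 3: author = 2

Answer: cursor 2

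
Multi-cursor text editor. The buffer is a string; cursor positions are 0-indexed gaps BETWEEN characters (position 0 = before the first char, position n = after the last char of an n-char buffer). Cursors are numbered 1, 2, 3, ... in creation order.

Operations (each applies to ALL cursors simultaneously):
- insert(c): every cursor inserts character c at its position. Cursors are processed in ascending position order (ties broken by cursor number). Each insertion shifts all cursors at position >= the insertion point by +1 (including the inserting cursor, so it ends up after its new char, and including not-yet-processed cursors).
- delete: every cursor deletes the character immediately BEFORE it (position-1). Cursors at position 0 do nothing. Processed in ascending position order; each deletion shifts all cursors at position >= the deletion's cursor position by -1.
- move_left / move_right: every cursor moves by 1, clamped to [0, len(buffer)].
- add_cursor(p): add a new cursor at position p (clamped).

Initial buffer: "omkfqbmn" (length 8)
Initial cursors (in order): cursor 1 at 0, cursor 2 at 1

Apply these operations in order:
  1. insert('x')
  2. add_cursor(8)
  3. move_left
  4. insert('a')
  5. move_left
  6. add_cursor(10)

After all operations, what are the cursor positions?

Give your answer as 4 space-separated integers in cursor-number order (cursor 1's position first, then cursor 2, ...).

After op 1 (insert('x')): buffer="xoxmkfqbmn" (len 10), cursors c1@1 c2@3, authorship 1.2.......
After op 2 (add_cursor(8)): buffer="xoxmkfqbmn" (len 10), cursors c1@1 c2@3 c3@8, authorship 1.2.......
After op 3 (move_left): buffer="xoxmkfqbmn" (len 10), cursors c1@0 c2@2 c3@7, authorship 1.2.......
After op 4 (insert('a')): buffer="axoaxmkfqabmn" (len 13), cursors c1@1 c2@4 c3@10, authorship 11.22....3...
After op 5 (move_left): buffer="axoaxmkfqabmn" (len 13), cursors c1@0 c2@3 c3@9, authorship 11.22....3...
After op 6 (add_cursor(10)): buffer="axoaxmkfqabmn" (len 13), cursors c1@0 c2@3 c3@9 c4@10, authorship 11.22....3...

Answer: 0 3 9 10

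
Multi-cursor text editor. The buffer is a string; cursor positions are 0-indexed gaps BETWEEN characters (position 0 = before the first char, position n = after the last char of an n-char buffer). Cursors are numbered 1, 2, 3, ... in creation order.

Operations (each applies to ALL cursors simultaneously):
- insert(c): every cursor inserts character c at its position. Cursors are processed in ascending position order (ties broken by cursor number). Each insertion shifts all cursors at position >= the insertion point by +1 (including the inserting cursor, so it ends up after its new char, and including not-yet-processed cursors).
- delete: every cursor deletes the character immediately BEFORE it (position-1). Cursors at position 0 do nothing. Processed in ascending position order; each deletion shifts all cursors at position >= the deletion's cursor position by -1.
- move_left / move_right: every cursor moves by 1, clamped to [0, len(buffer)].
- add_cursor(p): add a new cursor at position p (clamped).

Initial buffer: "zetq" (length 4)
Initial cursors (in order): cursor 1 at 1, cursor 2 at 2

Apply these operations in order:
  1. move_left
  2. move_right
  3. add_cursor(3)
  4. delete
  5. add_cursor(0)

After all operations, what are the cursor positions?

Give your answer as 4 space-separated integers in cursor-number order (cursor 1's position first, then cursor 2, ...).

After op 1 (move_left): buffer="zetq" (len 4), cursors c1@0 c2@1, authorship ....
After op 2 (move_right): buffer="zetq" (len 4), cursors c1@1 c2@2, authorship ....
After op 3 (add_cursor(3)): buffer="zetq" (len 4), cursors c1@1 c2@2 c3@3, authorship ....
After op 4 (delete): buffer="q" (len 1), cursors c1@0 c2@0 c3@0, authorship .
After op 5 (add_cursor(0)): buffer="q" (len 1), cursors c1@0 c2@0 c3@0 c4@0, authorship .

Answer: 0 0 0 0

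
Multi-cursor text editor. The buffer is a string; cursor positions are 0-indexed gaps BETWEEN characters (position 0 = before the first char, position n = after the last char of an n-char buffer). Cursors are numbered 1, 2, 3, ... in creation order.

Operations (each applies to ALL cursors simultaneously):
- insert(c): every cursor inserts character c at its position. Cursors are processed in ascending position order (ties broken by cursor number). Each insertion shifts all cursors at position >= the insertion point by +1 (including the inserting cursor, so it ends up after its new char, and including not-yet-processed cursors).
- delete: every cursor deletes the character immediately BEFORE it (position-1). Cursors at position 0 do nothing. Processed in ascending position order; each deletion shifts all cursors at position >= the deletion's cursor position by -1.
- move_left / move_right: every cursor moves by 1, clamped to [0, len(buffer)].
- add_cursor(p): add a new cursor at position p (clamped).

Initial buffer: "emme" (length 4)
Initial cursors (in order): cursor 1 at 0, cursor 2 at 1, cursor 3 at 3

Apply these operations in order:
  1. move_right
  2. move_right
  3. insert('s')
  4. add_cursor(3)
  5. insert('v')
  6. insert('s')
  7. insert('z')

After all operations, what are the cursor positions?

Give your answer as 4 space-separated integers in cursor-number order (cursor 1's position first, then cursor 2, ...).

After op 1 (move_right): buffer="emme" (len 4), cursors c1@1 c2@2 c3@4, authorship ....
After op 2 (move_right): buffer="emme" (len 4), cursors c1@2 c2@3 c3@4, authorship ....
After op 3 (insert('s')): buffer="emsmses" (len 7), cursors c1@3 c2@5 c3@7, authorship ..1.2.3
After op 4 (add_cursor(3)): buffer="emsmses" (len 7), cursors c1@3 c4@3 c2@5 c3@7, authorship ..1.2.3
After op 5 (insert('v')): buffer="emsvvmsvesv" (len 11), cursors c1@5 c4@5 c2@8 c3@11, authorship ..114.22.33
After op 6 (insert('s')): buffer="emsvvssmsvsesvs" (len 15), cursors c1@7 c4@7 c2@11 c3@15, authorship ..11414.222.333
After op 7 (insert('z')): buffer="emsvvsszzmsvszesvsz" (len 19), cursors c1@9 c4@9 c2@14 c3@19, authorship ..1141414.2222.3333

Answer: 9 14 19 9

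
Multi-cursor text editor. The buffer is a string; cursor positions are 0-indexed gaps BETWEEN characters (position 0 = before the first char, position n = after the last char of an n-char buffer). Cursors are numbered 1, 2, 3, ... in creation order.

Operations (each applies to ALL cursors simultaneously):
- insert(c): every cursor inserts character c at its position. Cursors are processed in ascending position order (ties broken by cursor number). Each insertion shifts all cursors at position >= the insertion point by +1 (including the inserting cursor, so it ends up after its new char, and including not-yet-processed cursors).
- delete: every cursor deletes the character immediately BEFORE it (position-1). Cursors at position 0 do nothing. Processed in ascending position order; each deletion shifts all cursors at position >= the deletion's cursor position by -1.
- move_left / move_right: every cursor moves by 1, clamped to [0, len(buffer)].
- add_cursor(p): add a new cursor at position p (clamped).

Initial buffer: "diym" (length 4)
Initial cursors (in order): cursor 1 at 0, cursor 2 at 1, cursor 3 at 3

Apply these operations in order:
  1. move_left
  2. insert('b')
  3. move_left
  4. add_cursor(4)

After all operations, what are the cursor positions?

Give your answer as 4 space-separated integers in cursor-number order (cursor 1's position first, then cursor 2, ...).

Answer: 1 1 4 4

Derivation:
After op 1 (move_left): buffer="diym" (len 4), cursors c1@0 c2@0 c3@2, authorship ....
After op 2 (insert('b')): buffer="bbdibym" (len 7), cursors c1@2 c2@2 c3@5, authorship 12..3..
After op 3 (move_left): buffer="bbdibym" (len 7), cursors c1@1 c2@1 c3@4, authorship 12..3..
After op 4 (add_cursor(4)): buffer="bbdibym" (len 7), cursors c1@1 c2@1 c3@4 c4@4, authorship 12..3..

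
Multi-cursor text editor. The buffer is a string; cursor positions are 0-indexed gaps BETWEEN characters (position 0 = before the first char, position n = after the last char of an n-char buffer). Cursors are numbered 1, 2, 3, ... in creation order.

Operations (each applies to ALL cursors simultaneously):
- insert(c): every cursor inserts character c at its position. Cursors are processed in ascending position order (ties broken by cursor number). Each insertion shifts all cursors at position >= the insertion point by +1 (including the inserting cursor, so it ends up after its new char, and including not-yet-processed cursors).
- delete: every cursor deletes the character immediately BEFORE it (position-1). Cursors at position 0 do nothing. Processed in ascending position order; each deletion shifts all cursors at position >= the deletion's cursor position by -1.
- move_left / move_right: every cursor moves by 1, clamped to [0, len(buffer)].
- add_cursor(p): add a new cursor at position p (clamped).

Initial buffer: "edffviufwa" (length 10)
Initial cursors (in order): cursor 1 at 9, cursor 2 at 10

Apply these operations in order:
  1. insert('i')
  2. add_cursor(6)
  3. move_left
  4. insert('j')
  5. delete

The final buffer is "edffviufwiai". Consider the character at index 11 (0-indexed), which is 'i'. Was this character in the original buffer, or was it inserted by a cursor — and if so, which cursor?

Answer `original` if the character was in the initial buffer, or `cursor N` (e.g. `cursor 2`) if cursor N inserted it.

Answer: cursor 2

Derivation:
After op 1 (insert('i')): buffer="edffviufwiai" (len 12), cursors c1@10 c2@12, authorship .........1.2
After op 2 (add_cursor(6)): buffer="edffviufwiai" (len 12), cursors c3@6 c1@10 c2@12, authorship .........1.2
After op 3 (move_left): buffer="edffviufwiai" (len 12), cursors c3@5 c1@9 c2@11, authorship .........1.2
After op 4 (insert('j')): buffer="edffvjiufwjiaji" (len 15), cursors c3@6 c1@11 c2@14, authorship .....3....11.22
After op 5 (delete): buffer="edffviufwiai" (len 12), cursors c3@5 c1@9 c2@11, authorship .........1.2
Authorship (.=original, N=cursor N): . . . . . . . . . 1 . 2
Index 11: author = 2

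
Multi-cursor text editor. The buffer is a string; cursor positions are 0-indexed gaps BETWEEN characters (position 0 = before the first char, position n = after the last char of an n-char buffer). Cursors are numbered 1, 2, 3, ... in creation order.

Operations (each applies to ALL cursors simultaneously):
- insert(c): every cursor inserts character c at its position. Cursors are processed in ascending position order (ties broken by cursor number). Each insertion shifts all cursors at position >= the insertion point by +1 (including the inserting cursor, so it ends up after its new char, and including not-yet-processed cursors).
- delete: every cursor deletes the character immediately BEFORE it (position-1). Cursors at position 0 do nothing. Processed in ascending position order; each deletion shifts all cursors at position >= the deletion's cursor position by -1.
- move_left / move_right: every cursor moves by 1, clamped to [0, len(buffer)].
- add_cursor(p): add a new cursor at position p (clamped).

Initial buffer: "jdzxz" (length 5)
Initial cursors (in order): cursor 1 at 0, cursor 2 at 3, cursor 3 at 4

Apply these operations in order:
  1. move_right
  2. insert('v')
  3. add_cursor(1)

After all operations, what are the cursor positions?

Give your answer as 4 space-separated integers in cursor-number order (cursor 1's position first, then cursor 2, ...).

After op 1 (move_right): buffer="jdzxz" (len 5), cursors c1@1 c2@4 c3@5, authorship .....
After op 2 (insert('v')): buffer="jvdzxvzv" (len 8), cursors c1@2 c2@6 c3@8, authorship .1...2.3
After op 3 (add_cursor(1)): buffer="jvdzxvzv" (len 8), cursors c4@1 c1@2 c2@6 c3@8, authorship .1...2.3

Answer: 2 6 8 1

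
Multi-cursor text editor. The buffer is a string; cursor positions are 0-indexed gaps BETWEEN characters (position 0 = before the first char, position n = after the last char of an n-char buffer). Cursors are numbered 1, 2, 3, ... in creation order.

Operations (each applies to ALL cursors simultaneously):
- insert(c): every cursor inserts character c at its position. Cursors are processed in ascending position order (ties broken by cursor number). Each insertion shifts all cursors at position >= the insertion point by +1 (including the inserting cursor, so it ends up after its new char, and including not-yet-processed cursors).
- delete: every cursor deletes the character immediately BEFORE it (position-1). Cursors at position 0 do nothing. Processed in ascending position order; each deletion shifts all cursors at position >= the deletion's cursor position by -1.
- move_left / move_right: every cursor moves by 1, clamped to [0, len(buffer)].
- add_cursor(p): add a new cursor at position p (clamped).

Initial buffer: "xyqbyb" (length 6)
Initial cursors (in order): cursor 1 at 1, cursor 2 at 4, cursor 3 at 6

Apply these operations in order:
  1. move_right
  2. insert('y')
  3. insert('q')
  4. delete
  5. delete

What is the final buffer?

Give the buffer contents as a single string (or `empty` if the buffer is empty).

Answer: xyqbyb

Derivation:
After op 1 (move_right): buffer="xyqbyb" (len 6), cursors c1@2 c2@5 c3@6, authorship ......
After op 2 (insert('y')): buffer="xyyqbyyby" (len 9), cursors c1@3 c2@7 c3@9, authorship ..1...2.3
After op 3 (insert('q')): buffer="xyyqqbyyqbyq" (len 12), cursors c1@4 c2@9 c3@12, authorship ..11...22.33
After op 4 (delete): buffer="xyyqbyyby" (len 9), cursors c1@3 c2@7 c3@9, authorship ..1...2.3
After op 5 (delete): buffer="xyqbyb" (len 6), cursors c1@2 c2@5 c3@6, authorship ......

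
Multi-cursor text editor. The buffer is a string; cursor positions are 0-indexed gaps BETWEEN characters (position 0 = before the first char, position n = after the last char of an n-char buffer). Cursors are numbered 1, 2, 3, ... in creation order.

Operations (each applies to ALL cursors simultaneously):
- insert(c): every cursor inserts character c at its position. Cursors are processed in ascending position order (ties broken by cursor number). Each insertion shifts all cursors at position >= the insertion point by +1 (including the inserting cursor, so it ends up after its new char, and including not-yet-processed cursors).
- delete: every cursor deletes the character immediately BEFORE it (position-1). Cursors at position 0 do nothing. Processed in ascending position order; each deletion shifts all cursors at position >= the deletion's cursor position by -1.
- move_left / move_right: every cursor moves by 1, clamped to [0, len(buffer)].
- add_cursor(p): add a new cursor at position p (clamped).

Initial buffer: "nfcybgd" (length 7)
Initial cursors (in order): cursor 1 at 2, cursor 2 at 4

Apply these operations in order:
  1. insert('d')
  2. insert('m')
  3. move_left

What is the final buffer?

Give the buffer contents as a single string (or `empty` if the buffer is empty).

Answer: nfdmcydmbgd

Derivation:
After op 1 (insert('d')): buffer="nfdcydbgd" (len 9), cursors c1@3 c2@6, authorship ..1..2...
After op 2 (insert('m')): buffer="nfdmcydmbgd" (len 11), cursors c1@4 c2@8, authorship ..11..22...
After op 3 (move_left): buffer="nfdmcydmbgd" (len 11), cursors c1@3 c2@7, authorship ..11..22...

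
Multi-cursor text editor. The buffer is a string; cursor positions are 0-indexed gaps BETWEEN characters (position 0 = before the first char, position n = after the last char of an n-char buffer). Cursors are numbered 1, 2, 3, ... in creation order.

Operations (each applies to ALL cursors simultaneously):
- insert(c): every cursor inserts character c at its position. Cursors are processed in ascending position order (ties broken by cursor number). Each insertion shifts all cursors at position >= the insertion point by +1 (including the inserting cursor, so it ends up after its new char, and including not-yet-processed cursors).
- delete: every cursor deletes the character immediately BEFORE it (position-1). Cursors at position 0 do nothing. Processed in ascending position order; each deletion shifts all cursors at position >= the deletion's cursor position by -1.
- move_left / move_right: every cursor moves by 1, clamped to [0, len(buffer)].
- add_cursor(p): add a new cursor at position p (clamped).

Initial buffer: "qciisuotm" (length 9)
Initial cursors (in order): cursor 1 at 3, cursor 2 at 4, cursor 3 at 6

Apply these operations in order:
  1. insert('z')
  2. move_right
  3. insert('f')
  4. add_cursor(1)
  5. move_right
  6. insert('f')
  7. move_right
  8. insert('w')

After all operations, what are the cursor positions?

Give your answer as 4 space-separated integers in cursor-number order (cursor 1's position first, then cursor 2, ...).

After op 1 (insert('z')): buffer="qcizizsuzotm" (len 12), cursors c1@4 c2@6 c3@9, authorship ...1.2..3...
After op 2 (move_right): buffer="qcizizsuzotm" (len 12), cursors c1@5 c2@7 c3@10, authorship ...1.2..3...
After op 3 (insert('f')): buffer="qcizifzsfuzoftm" (len 15), cursors c1@6 c2@9 c3@13, authorship ...1.12.2.3.3..
After op 4 (add_cursor(1)): buffer="qcizifzsfuzoftm" (len 15), cursors c4@1 c1@6 c2@9 c3@13, authorship ...1.12.2.3.3..
After op 5 (move_right): buffer="qcizifzsfuzoftm" (len 15), cursors c4@2 c1@7 c2@10 c3@14, authorship ...1.12.2.3.3..
After op 6 (insert('f')): buffer="qcfizifzfsfufzoftfm" (len 19), cursors c4@3 c1@9 c2@13 c3@18, authorship ..4.1.121.2.23.3.3.
After op 7 (move_right): buffer="qcfizifzfsfufzoftfm" (len 19), cursors c4@4 c1@10 c2@14 c3@19, authorship ..4.1.121.2.23.3.3.
After op 8 (insert('w')): buffer="qcfiwzifzfswfufzwoftfmw" (len 23), cursors c4@5 c1@12 c2@17 c3@23, authorship ..4.41.121.12.232.3.3.3

Answer: 12 17 23 5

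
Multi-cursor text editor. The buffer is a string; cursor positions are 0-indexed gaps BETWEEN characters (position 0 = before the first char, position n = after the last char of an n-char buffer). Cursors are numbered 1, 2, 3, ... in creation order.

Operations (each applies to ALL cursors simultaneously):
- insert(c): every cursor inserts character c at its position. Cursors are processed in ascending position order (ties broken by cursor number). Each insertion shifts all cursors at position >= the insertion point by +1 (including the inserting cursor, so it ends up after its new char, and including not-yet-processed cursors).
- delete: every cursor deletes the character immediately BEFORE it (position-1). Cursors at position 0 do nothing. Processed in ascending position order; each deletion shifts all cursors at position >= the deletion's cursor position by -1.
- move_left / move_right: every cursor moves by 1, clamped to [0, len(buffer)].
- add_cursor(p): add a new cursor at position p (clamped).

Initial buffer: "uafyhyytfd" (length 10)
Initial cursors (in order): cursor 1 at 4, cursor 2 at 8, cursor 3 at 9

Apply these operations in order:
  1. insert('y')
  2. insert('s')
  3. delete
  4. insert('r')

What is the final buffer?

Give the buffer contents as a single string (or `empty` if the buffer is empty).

Answer: uafyyrhyytyrfyrd

Derivation:
After op 1 (insert('y')): buffer="uafyyhyytyfyd" (len 13), cursors c1@5 c2@10 c3@12, authorship ....1....2.3.
After op 2 (insert('s')): buffer="uafyyshyytysfysd" (len 16), cursors c1@6 c2@12 c3@15, authorship ....11....22.33.
After op 3 (delete): buffer="uafyyhyytyfyd" (len 13), cursors c1@5 c2@10 c3@12, authorship ....1....2.3.
After op 4 (insert('r')): buffer="uafyyrhyytyrfyrd" (len 16), cursors c1@6 c2@12 c3@15, authorship ....11....22.33.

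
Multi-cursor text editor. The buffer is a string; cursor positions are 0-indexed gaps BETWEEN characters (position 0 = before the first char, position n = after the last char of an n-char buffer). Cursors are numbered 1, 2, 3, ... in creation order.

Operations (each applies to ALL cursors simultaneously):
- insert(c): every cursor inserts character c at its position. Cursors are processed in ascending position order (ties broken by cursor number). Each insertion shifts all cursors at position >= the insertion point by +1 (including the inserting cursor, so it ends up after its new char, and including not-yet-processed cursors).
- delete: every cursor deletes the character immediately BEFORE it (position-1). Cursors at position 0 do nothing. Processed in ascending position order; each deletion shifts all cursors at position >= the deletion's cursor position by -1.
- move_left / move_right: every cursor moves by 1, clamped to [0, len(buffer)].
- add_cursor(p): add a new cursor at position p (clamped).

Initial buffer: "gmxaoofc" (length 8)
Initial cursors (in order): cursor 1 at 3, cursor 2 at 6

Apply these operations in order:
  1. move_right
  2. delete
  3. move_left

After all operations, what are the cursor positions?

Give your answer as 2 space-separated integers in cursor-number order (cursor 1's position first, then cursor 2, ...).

Answer: 2 4

Derivation:
After op 1 (move_right): buffer="gmxaoofc" (len 8), cursors c1@4 c2@7, authorship ........
After op 2 (delete): buffer="gmxooc" (len 6), cursors c1@3 c2@5, authorship ......
After op 3 (move_left): buffer="gmxooc" (len 6), cursors c1@2 c2@4, authorship ......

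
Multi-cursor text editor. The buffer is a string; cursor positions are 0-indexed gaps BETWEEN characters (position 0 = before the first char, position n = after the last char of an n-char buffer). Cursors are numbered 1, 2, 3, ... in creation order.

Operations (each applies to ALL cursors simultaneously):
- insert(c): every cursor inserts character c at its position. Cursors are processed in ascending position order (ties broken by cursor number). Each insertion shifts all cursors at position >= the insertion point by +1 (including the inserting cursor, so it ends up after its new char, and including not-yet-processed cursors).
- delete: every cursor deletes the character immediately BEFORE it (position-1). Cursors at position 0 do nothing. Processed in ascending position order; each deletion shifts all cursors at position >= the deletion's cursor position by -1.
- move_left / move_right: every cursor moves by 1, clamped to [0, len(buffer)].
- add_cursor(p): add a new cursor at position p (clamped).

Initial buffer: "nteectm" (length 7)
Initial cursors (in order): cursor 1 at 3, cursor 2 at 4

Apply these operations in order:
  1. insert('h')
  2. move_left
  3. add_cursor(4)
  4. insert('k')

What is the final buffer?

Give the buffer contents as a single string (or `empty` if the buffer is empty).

Answer: ntekhkekhctm

Derivation:
After op 1 (insert('h')): buffer="ntehehctm" (len 9), cursors c1@4 c2@6, authorship ...1.2...
After op 2 (move_left): buffer="ntehehctm" (len 9), cursors c1@3 c2@5, authorship ...1.2...
After op 3 (add_cursor(4)): buffer="ntehehctm" (len 9), cursors c1@3 c3@4 c2@5, authorship ...1.2...
After op 4 (insert('k')): buffer="ntekhkekhctm" (len 12), cursors c1@4 c3@6 c2@8, authorship ...113.22...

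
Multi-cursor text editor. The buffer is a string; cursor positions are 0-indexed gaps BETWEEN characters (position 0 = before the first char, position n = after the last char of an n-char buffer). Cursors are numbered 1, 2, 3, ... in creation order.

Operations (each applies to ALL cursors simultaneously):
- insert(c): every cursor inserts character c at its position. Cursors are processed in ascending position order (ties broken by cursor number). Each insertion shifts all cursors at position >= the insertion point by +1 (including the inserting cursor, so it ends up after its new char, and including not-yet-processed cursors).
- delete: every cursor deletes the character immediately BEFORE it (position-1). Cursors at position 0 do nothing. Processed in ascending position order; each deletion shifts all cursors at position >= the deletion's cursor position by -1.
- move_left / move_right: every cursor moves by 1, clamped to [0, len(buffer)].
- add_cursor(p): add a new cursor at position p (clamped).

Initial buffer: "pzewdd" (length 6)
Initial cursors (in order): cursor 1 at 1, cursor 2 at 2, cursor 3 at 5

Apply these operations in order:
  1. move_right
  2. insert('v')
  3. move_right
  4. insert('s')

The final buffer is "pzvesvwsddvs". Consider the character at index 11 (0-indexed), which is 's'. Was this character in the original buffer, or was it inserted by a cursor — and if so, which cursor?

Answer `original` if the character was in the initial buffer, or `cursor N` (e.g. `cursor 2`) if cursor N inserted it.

Answer: cursor 3

Derivation:
After op 1 (move_right): buffer="pzewdd" (len 6), cursors c1@2 c2@3 c3@6, authorship ......
After op 2 (insert('v')): buffer="pzvevwddv" (len 9), cursors c1@3 c2@5 c3@9, authorship ..1.2...3
After op 3 (move_right): buffer="pzvevwddv" (len 9), cursors c1@4 c2@6 c3@9, authorship ..1.2...3
After op 4 (insert('s')): buffer="pzvesvwsddvs" (len 12), cursors c1@5 c2@8 c3@12, authorship ..1.12.2..33
Authorship (.=original, N=cursor N): . . 1 . 1 2 . 2 . . 3 3
Index 11: author = 3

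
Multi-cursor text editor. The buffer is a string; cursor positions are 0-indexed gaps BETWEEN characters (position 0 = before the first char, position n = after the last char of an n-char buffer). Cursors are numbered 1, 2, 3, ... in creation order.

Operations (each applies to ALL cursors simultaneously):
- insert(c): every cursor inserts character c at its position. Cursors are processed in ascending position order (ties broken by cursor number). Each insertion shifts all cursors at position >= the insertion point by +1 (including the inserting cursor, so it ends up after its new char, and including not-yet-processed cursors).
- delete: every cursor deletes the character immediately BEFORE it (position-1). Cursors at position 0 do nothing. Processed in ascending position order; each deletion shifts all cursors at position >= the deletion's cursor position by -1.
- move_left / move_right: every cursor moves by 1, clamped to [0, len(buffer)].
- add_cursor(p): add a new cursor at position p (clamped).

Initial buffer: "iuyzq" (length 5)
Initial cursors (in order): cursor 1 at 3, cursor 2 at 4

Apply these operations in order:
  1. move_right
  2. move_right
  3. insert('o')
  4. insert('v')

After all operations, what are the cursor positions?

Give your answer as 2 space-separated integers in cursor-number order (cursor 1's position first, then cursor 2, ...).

After op 1 (move_right): buffer="iuyzq" (len 5), cursors c1@4 c2@5, authorship .....
After op 2 (move_right): buffer="iuyzq" (len 5), cursors c1@5 c2@5, authorship .....
After op 3 (insert('o')): buffer="iuyzqoo" (len 7), cursors c1@7 c2@7, authorship .....12
After op 4 (insert('v')): buffer="iuyzqoovv" (len 9), cursors c1@9 c2@9, authorship .....1212

Answer: 9 9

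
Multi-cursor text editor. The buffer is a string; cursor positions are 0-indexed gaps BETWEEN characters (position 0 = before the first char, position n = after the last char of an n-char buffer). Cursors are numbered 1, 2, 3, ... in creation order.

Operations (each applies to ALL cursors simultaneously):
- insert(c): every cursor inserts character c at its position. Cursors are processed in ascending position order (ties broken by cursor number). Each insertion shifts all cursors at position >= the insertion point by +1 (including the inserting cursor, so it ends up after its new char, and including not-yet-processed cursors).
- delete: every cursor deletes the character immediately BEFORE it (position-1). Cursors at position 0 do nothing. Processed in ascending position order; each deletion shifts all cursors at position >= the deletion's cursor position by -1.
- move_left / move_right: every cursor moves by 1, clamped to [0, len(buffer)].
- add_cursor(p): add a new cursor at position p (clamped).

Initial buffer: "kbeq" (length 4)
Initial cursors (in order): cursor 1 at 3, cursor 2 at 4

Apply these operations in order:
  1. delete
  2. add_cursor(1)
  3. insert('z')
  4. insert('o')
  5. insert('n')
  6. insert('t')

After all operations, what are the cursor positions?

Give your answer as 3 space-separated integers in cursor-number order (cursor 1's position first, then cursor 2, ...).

Answer: 14 14 5

Derivation:
After op 1 (delete): buffer="kb" (len 2), cursors c1@2 c2@2, authorship ..
After op 2 (add_cursor(1)): buffer="kb" (len 2), cursors c3@1 c1@2 c2@2, authorship ..
After op 3 (insert('z')): buffer="kzbzz" (len 5), cursors c3@2 c1@5 c2@5, authorship .3.12
After op 4 (insert('o')): buffer="kzobzzoo" (len 8), cursors c3@3 c1@8 c2@8, authorship .33.1212
After op 5 (insert('n')): buffer="kzonbzzoonn" (len 11), cursors c3@4 c1@11 c2@11, authorship .333.121212
After op 6 (insert('t')): buffer="kzontbzzoonntt" (len 14), cursors c3@5 c1@14 c2@14, authorship .3333.12121212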